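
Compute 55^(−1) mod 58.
Apply the extended Euclidean algorithm to (58, 55), tracking rows (r, s, t) with s·58 + t·55 = r. Each division r_prev = q·r_cur + r_new produces the new row as (previous row) − q·(current row):
  row A: (58, 1, 0)   [1·58 + 0·55 = 58]
  row B: (55, 0, 1)   [0·58 + 1·55 = 55]
  58 = 1·55 + 3   → row C = row A − 1·row B = (3, 1, −1)   [check: 1·58 − 1·55 = 3]
  55 = 18·3 + 1   → row D = row B − 18·row C = (1, −18, 19)   [check: −18·58 + 19·55 = 1]
  3 = 3·1 + 0   → remainder 0, stop. gcd = 1 (last nonzero row D).
The gcd is 1, so 55 is invertible mod 58. The last nonzero row gives −18·58 + 19·55 = 1, so t = 19. So 55^(−1) ≡ 19 (mod 58). Verify: 55 · 19 = 1045 ≡ 1 (mod 58). ✓

Final answer: 55^(−1) ≡ 19 (mod 58)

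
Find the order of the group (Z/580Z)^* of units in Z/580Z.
|(Z/580Z)^*| = 224

(Z/580Z)^* consists of the classes a with gcd(a, 580) = 1, so its order is φ(580). φ is multiplicative, with φ(p^e) = p^e − p^(e−1). Factorise 580 = 2^2 · 5 · 29. Then
  φ(580) = (2^2 − 2^1) · (5 − 1) · (29 − 1) = 2 · 4 · 28 = 224.
Thus |(Z/580Z)^*| = 224.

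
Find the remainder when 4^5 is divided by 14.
2

Use repeated squaring. Binary(5) = 101. Walk through the bits of the exponent 5 left-to-right: at each bit after the leading one, square the running value, then multiply by 4 if the bit is 1 (always reducing mod 14):
  bit 1 = 1 (leading): start with 4.
  bit 2 = 0: square 4^2 = 16 ≡ 2 (mod 14).
  bit 3 = 1: square 2^2 = 4; bit is 1, so multiply 4·4 = 16 ≡ 2 (mod 14).
Final value: 4^5 ≡ 2 (mod 14).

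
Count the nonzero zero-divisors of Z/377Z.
In Z/377Z each nonzero element is either a unit (gcd with 377 is 1) or a zero-divisor (gcd > 1). The number of units is φ(377): factorise 377 = 13 · 29, so φ(377) = (13 − 1) · (29 − 1) = 12 · 28 = 336. The nonzero elements number 377 − 1 = 376. Hence the nonzero zero-divisors number 376 − 336 = 40.

Final answer: Z/377Z has 40 nonzero zero-divisors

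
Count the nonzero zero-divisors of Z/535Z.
In Z/535Z each nonzero element is either a unit (gcd with 535 is 1) or a zero-divisor (gcd > 1). The number of units is φ(535): factorise 535 = 5 · 107, so φ(535) = (5 − 1) · (107 − 1) = 4 · 106 = 424. The nonzero elements number 535 − 1 = 534. Hence the nonzero zero-divisors number 534 − 424 = 110.

Final answer: Z/535Z has 110 nonzero zero-divisors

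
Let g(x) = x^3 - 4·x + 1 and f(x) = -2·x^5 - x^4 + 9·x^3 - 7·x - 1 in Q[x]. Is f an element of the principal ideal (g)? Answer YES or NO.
In Q[x] the ideal (g) consists of all multiples of g, so f ∈ (g) iff g | f, i.e. iff the remainder of f on division by g is 0. Divide f by g (g is monic, so eliminate the leading term of the running remainder at each step):
  leading term -2·x^5: subtract (-2·x^2)·g(x) = -2·x^5 + 8·x^3 - 2·x^2, leaving -x^4 + x^3 + 2·x^2 - 7·x - 1
  leading term -x^4: subtract (-x)·g(x) = -x^4 + 4·x^2 - x, leaving x^3 - 2·x^2 - 6·x - 1
  leading term x^3: subtract (1)·g(x) = x^3 - 4·x + 1, leaving -2·x^2 - 2·x - 2
The remainder r(x) = -2·x^2 - 2·x - 2 ≠ 0 (and deg r < deg g), so g ∤ f, i.e. f ∉ (g).

Final answer: NO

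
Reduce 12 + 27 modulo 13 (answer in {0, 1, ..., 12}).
0

Reduce the summands first: 27 ≡ 1 (mod 13), so 12 + 27 ≡ 12 + 1 (mod 13). 12 + 1 = 13; 13 = 1·13 + 0, so (12 + 27) mod 13 = 0.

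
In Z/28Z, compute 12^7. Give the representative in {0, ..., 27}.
12

Use repeated squaring. Binary(7) = 111. Walk through the bits of the exponent 7 left-to-right: at each bit after the leading one, square the running value, then multiply by 12 if the bit is 1 (always reducing mod 28):
  bit 1 = 1 (leading): start with 12.
  bit 2 = 1: square 12^2 = 144 ≡ 4; bit is 1, so multiply 4·12 = 48 ≡ 20 (mod 28).
  bit 3 = 1: square 20^2 = 400 ≡ 8; bit is 1, so multiply 8·12 = 96 ≡ 12 (mod 28).
Final value: 12^7 ≡ 12 (mod 28).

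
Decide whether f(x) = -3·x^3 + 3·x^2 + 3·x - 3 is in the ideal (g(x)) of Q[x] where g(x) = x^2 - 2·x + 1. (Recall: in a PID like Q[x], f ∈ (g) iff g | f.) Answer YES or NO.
In Q[x] the ideal (g) consists of all multiples of g, so f ∈ (g) iff g | f, i.e. iff the remainder of f on division by g is 0. Divide f by g (g is monic, so eliminate the leading term of the running remainder at each step):
  leading term -3·x^3: subtract (-3·x)·g(x) = -3·x^3 + 6·x^2 - 3·x, leaving -3·x^2 + 6·x - 3
  leading term -3·x^2: subtract (-3)·g(x) = -3·x^2 + 6·x - 3, leaving 0
The remainder is 0, so f(x) = g(x) · h(x) with h(x) = -3·x - 3. Hence g | f, i.e. f ∈ (g).

Final answer: YES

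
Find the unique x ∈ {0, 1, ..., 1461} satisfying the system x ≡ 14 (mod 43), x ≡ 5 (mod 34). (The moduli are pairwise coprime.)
x ≡ 1433 (mod 1462); the representative in [0, 1462) is 1433

The moduli 43, 34 are pairwise coprime, so by the CRT there is a unique solution mod 43·34 = 1462.
Solve by successive substitution. Start with x ≡ 14 (mod 43).
  Combine with x ≡ 5 (mod 34): write x = 14 + 43·t and require 14 + 43·t ≡ 5 (mod 34), i.e. 43·t ≡ 5 − 14 ≡ 25 (mod 34). Since 43^(−1) ≡ 19 (mod 34) (43 ≡ 9 (mod 34)), t ≡ 19·25 ≡ 33 (mod 34). So x ≡ 14 + 43·33 = 1433 (mod 1462).
Unique solution in [0, 1462): x = 1433.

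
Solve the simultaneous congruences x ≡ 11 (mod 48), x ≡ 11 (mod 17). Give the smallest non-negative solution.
The moduli 48, 17 are pairwise coprime, so by the CRT there is a unique solution mod 48·17 = 816.
Solve by successive substitution. Start with x ≡ 11 (mod 48).
  Combine with x ≡ 11 (mod 17): write x = 11 + 48·t and require 11 + 48·t ≡ 11 (mod 17), i.e. 48·t ≡ 11 − 11 ≡ 0 (mod 17). Since 48^(−1) ≡ 11 (mod 17) (48 ≡ 14 (mod 17)), t ≡ 11·0 ≡ 0 (mod 17). So x ≡ 11 + 48·0 = 11 (mod 816).
Unique solution in [0, 816): x = 11.

Final answer: x ≡ 11 (mod 816); the representative in [0, 816) is 11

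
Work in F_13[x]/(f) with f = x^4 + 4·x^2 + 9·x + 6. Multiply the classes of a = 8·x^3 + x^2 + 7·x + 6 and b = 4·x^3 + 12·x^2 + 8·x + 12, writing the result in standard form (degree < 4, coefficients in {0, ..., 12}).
a · b ≡ 5·x^3 + 2·x^2 + 8·x + 8 (mod f(x))

Multiply as integer polynomials: a · b = 32·x^6 + 100·x^5 + 104·x^4 + 212·x^3 + 140·x^2 + 132·x + 72. Reducing coefficients mod 13: a · b ≡ 6·x^6 + 9·x^5 + 4·x^3 + 10·x^2 + 2·x + 7. Now divide by f(x) = x^4 + 4·x^2 + 9·x + 6 in F_13[x], eliminating the leading term at each step:
  leading term 6·x^6: subtract (6·x^2)·f(x) = 6·x^6 + 11·x^4 + 2·x^3 + 10·x^2, leaving 9·x^5 + 2·x^4 + 2·x^3 + 2·x + 7 (coefficients mod 13)
  leading term 9·x^5: subtract (9·x)·f(x) = 9·x^5 + 10·x^3 + 3·x^2 + 2·x, leaving 2·x^4 + 5·x^3 + 10·x^2 + 7 (coefficients mod 13)
  leading term 2·x^4: subtract (2)·f(x) = 2·x^4 + 8·x^2 + 5·x + 12, leaving 5·x^3 + 2·x^2 + 8·x + 8 (coefficients mod 13)
The degree is now < 4, so this is the remainder. Hence a · b ≡ 5·x^3 + 2·x^2 + 8·x + 8 in F_13[x]/(f).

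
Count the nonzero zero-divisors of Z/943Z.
In Z/943Z each nonzero element is either a unit (gcd with 943 is 1) or a zero-divisor (gcd > 1). The number of units is φ(943): factorise 943 = 23 · 41, so φ(943) = (23 − 1) · (41 − 1) = 22 · 40 = 880. The nonzero elements number 943 − 1 = 942. Hence the nonzero zero-divisors number 942 − 880 = 62.

Final answer: Z/943Z has 62 nonzero zero-divisors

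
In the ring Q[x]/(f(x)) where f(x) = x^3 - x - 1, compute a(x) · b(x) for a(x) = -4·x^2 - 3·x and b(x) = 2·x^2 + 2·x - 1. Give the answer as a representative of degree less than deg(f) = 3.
a · b ≡ -10·x^2 - 19·x - 14 (mod f(x))

First multiply in Q[x] without reducing: a · b = -8·x^4 - 14·x^3 - 2·x^2 + 3·x. Now divide by f(x) = x^3 - x - 1, eliminating the leading term at each step:
  leading term -8·x^4: subtract (-8·x)·f(x) = -8·x^4 + 8·x^2 + 8·x, leaving -14·x^3 - 10·x^2 - 5·x
  leading term -14·x^3: subtract (-14)·f(x) = -14·x^3 + 14·x + 14, leaving -10·x^2 - 19·x - 14
The degree is now < 3, so this is the remainder. Hence a · b ≡ -10·x^2 - 19·x - 14 in Q[x]/(f).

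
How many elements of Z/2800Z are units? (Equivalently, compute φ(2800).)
An element a ∈ Z/2800Z is a unit iff gcd(a, 2800) = 1, so the number of units is φ(2800). φ is multiplicative, with φ(p^e) = p^e − p^(e−1). Factorise 2800 = 2^4 · 5^2 · 7. Then
  φ(2800) = (2^4 − 2^3) · (5^2 − 5^1) · (7 − 1) = 8 · 20 · 6 = 960.

Final answer: Z/2800Z has φ(2800) = 960 units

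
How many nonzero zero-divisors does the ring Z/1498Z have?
In Z/1498Z each nonzero element is either a unit (gcd with 1498 is 1) or a zero-divisor (gcd > 1). The number of units is φ(1498): factorise 1498 = 2 · 7 · 107, so φ(1498) = (2 − 1) · (7 − 1) · (107 − 1) = 1 · 6 · 106 = 636. The nonzero elements number 1498 − 1 = 1497. Hence the nonzero zero-divisors number 1497 − 636 = 861.

Final answer: Z/1498Z has 861 nonzero zero-divisors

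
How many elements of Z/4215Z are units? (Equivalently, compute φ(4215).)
An element a ∈ Z/4215Z is a unit iff gcd(a, 4215) = 1, so the number of units is φ(4215). φ is multiplicative, with φ(p^e) = p^e − p^(e−1). Factorise 4215 = 3 · 5 · 281. Then
  φ(4215) = (3 − 1) · (5 − 1) · (281 − 1) = 2 · 4 · 280 = 2240.

Final answer: Z/4215Z has φ(4215) = 2240 units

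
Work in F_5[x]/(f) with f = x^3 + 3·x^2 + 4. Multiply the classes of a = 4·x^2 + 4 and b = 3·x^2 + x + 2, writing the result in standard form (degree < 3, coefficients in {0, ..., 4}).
a · b ≡ x^2 + x + 1 (mod f(x))

Multiply as integer polynomials: a · b = 12·x^4 + 4·x^3 + 20·x^2 + 4·x + 8. Reducing coefficients mod 5: a · b ≡ 2·x^4 + 4·x^3 + 4·x + 3. Now divide by f(x) = x^3 + 3·x^2 + 4 in F_5[x], eliminating the leading term at each step:
  leading term 2·x^4: subtract (2·x)·f(x) = 2·x^4 + x^3 + 3·x, leaving 3·x^3 + x + 3 (coefficients mod 5)
  leading term 3·x^3: subtract (3)·f(x) = 3·x^3 + 4·x^2 + 2, leaving x^2 + x + 1 (coefficients mod 5)
The degree is now < 3, so this is the remainder. Hence a · b ≡ x^2 + x + 1 in F_5[x]/(f).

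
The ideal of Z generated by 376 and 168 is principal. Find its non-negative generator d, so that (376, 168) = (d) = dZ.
(376, 168) = (8); d = 8

In the PID Z, (a, b) is generated by gcd(a, b). Compute gcd(376, 168) with the extended Euclidean algorithm, tracking rows (r, s, t) with s·376 + t·168 = r:
  row A: (376, 1, 0)   [1·376 + 0·168 = 376]
  row B: (168, 0, 1)   [0·376 + 1·168 = 168]
  376 = 2·168 + 40   → row C = row A − 2·row B = (40, 1, −2)   [check: 1·376 − 2·168 = 40]
  168 = 4·40 + 8   → row D = row B − 4·row C = (8, −4, 9)   [check: −4·376 + 9·168 = 8]
  40 = 5·8 + 0   → remainder 0, stop. gcd = 8 (last nonzero row D).
So gcd(376, 168) = 8, with Bézout identity −4·376 + 9·168 = 8. Containment (⊇): the Bézout identity exhibits 8 as an element of (376, 168), giving (8) ⊆ (376, 168). Containment (⊆): since 8 | 376 and 8 | 168 (376 = 8·47, 168 = 8·21), every Z-linear combination of 376 and 168 is divisible by 8, so (376, 168) ⊆ (8). Therefore (376, 168) = (8), d = 8.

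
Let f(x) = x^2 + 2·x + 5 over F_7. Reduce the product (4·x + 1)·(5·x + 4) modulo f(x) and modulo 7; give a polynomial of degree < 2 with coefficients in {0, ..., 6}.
Multiply as integer polynomials: a · b = 20·x^2 + 21·x + 4. Reducing coefficients mod 7: a · b ≡ 6·x^2 + 4. Now divide by f(x) = x^2 + 2·x + 5 in F_7[x], eliminating the leading term at each step:
  leading term 6·x^2: subtract (6)·f(x) = 6·x^2 + 5·x + 2, leaving 2·x + 2 (coefficients mod 7)
The degree is now < 2, so this is the remainder. Hence a · b ≡ 2·x + 2 in F_7[x]/(f).

Final answer: a · b ≡ 2·x + 2 (mod f(x))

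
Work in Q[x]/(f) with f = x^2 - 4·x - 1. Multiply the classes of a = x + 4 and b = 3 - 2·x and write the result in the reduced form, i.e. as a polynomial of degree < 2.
First multiply in Q[x] without reducing: a · b = -2·x^2 - 5·x + 12. Now divide by f(x) = x^2 - 4·x - 1, eliminating the leading term at each step:
  leading term -2·x^2: subtract (-2)·f(x) = -2·x^2 + 8·x + 2, leaving 10 - 13·x
The degree is now < 2, so this is the remainder. Hence a · b ≡ 10 - 13·x in Q[x]/(f).

Final answer: a · b ≡ 10 - 13·x (mod f(x))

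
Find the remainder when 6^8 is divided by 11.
Use repeated squaring. Binary(8) = 1000. Walk through the bits of the exponent 8 left-to-right: at each bit after the leading one, square the running value, then multiply by 6 if the bit is 1 (always reducing mod 11):
  bit 1 = 1 (leading): start with 6.
  bit 2 = 0: square 6^2 = 36 ≡ 3 (mod 11).
  bit 3 = 0: square 3^2 = 9 (mod 11).
  bit 4 = 0: square 9^2 = 81 ≡ 4 (mod 11).
Final value: 6^8 ≡ 4 (mod 11).

Final answer: 4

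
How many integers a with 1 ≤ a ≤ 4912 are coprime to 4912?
2448

The number of a ∈ {1, ..., 4912} with gcd(a, 4912) = 1 is by definition Euler's totient φ(4912). φ is multiplicative, with φ(p^e) = p^e − p^(e−1). Factorise 4912 = 2^4 · 307. Then
  φ(4912) = (2^4 − 2^3) · (307 − 1) = 8 · 306 = 2448.
So there are 2448 such integers.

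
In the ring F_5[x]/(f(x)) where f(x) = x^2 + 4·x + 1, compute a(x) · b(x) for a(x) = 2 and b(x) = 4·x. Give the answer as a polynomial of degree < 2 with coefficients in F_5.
a · b ≡ 3·x (mod f(x))

Multiply as integer polynomials: a · b = 8·x. Reducing coefficients mod 5: a · b ≡ 3·x. This already has degree < 2, so no reduction by f is needed. Hence a · b ≡ 3·x in F_5[x]/(f).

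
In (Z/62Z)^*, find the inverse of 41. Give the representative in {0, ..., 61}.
Apply the extended Euclidean algorithm to (62, 41), tracking rows (r, s, t) with s·62 + t·41 = r. Each division r_prev = q·r_cur + r_new produces the new row as (previous row) − q·(current row):
  row A: (62, 1, 0)   [1·62 + 0·41 = 62]
  row B: (41, 0, 1)   [0·62 + 1·41 = 41]
  62 = 1·41 + 21   → row C = row A − 1·row B = (21, 1, −1)   [check: 1·62 − 1·41 = 21]
  41 = 1·21 + 20   → row D = row B − 1·row C = (20, −1, 2)   [check: −1·62 + 2·41 = 20]
  21 = 1·20 + 1   → row E = row C − 1·row D = (1, 2, −3)   [check: 2·62 − 3·41 = 1]
  20 = 20·1 + 0   → remainder 0, stop. gcd = 1 (last nonzero row E).
The gcd is 1, so 41 is invertible mod 62. The last nonzero row gives 2·62 − 3·41 = 1, so t = −3. So 41^(−1) ≡ −3 ≡ 59 (mod 62). Verify: 41 · 59 = 2419 ≡ 1 (mod 62). ✓

Final answer: 41^(−1) ≡ 59 (mod 62)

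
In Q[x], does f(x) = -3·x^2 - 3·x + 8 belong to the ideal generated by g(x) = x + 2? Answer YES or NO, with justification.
NO

In Q[x] the ideal (g) consists of all multiples of g, so f ∈ (g) iff g | f, i.e. iff the remainder of f on division by g is 0. Divide f by g (g is monic, so eliminate the leading term of the running remainder at each step):
  leading term -3·x^2: subtract (-3·x)·g(x) = -3·x^2 - 6·x, leaving 3·x + 8
  leading term 3·x: subtract (3)·g(x) = 3·x + 6, leaving 2
The remainder r(x) = 2 ≠ 0 (and deg r < deg g), so g ∤ f, i.e. f ∉ (g).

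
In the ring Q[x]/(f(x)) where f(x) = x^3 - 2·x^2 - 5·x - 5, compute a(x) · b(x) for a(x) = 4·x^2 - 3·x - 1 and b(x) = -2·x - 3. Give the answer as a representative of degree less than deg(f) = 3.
a · b ≡ -22·x^2 - 29·x - 37 (mod f(x))

First multiply in Q[x] without reducing: a · b = -8·x^3 - 6·x^2 + 11·x + 3. Now divide by f(x) = x^3 - 2·x^2 - 5·x - 5, eliminating the leading term at each step:
  leading term -8·x^3: subtract (-8)·f(x) = -8·x^3 + 16·x^2 + 40·x + 40, leaving -22·x^2 - 29·x - 37
The degree is now < 3, so this is the remainder. Hence a · b ≡ -22·x^2 - 29·x - 37 in Q[x]/(f).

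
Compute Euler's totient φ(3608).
φ(3608) = 1600

φ is multiplicative, with φ(p^e) = p^e − p^(e−1). Factorise 3608 = 2^3 · 11 · 41. Then
  φ(3608) = (2^3 − 2^2) · (11 − 1) · (41 − 1) = 4 · 10 · 40 = 1600.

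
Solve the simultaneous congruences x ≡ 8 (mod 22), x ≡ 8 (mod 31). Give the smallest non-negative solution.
The moduli 22, 31 are pairwise coprime, so by the CRT there is a unique solution mod 22·31 = 682.
Solve by successive substitution. Start with x ≡ 8 (mod 22).
  Combine with x ≡ 8 (mod 31): write x = 8 + 22·t and require 8 + 22·t ≡ 8 (mod 31), i.e. 22·t ≡ 8 − 8 ≡ 0 (mod 31). Since 22^(−1) ≡ 24 (mod 31), t ≡ 24·0 ≡ 0 (mod 31). So x ≡ 8 + 22·0 = 8 (mod 682).
Unique solution in [0, 682): x = 8.

Final answer: x ≡ 8 (mod 682); the representative in [0, 682) is 8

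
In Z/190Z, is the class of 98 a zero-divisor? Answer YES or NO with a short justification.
YES

gcd(98, 190) = 2 > 1, so 98 is not a unit in Z/190Z. In Z/nZ every nonzero non-unit is a zero-divisor: explicitly, take b = 190/gcd = 95 ≠ 0 (mod 190); then 98·95 = 9310 = 49·190, i.e. 98·95 ≡ 0 (mod 190). So 98 is a zero-divisor.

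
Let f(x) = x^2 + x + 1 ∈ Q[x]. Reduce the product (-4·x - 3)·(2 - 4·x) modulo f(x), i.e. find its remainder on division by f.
First multiply in Q[x] without reducing: a · b = 16·x^2 + 4·x - 6. Now divide by f(x) = x^2 + x + 1, eliminating the leading term at each step:
  leading term 16·x^2: subtract (16)·f(x) = 16·x^2 + 16·x + 16, leaving -12·x - 22
The degree is now < 2, so this is the remainder. Hence a · b ≡ -12·x - 22 in Q[x]/(f).

Final answer: a · b ≡ -12·x - 22 (mod f(x))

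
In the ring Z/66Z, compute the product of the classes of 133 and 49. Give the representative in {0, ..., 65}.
49

Reduce the factors first: 133 ≡ 1 (mod 66), so 133 · 49 ≡ 1 · 49 (mod 66). 1 · 49 = 49. Dividing by 66: 49 = 0·66 + 49. So (133 · 49) mod 66 = 49.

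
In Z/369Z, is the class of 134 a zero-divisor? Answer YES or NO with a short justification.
gcd(134, 369) = 1, so 134 is a unit in Z/369Z (it has a multiplicative inverse). A unit cannot be a zero-divisor: if 134·b ≡ 0 then multiplying both sides by 134^(−1) gives b ≡ 0. So 134 is not a zero-divisor.

Final answer: NO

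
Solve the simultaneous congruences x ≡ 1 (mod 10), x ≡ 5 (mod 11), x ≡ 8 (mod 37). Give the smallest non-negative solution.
The moduli 10, 11, 37 are pairwise coprime, so by the CRT there is a unique solution mod 10·11·37 = 4070.
Solve by successive substitution. Start with x ≡ 1 (mod 10).
  Combine with x ≡ 5 (mod 11): write x = 1 + 10·t and require 1 + 10·t ≡ 5 (mod 11), i.e. 10·t ≡ 5 − 1 ≡ 4 (mod 11). Since 10^(−1) ≡ 10 (mod 11), t ≡ 10·4 ≡ 7 (mod 11). So x ≡ 1 + 10·7 = 71 (mod 110).
  Combine with x ≡ 8 (mod 37): write x = 71 + 110·t and require 71 + 110·t ≡ 8 (mod 37), i.e. 110·t ≡ 8 − 71 ≡ 11 (mod 37). Since 110^(−1) ≡ 36 (mod 37) (110 ≡ 36 (mod 37)), t ≡ 36·11 ≡ 26 (mod 37). So x ≡ 71 + 110·26 = 2931 (mod 4070).
Unique solution in [0, 4070): x = 2931.

Final answer: x ≡ 2931 (mod 4070); the representative in [0, 4070) is 2931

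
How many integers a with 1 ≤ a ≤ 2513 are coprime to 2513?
The number of a ∈ {1, ..., 2513} with gcd(a, 2513) = 1 is by definition Euler's totient φ(2513). φ is multiplicative, with φ(p^e) = p^e − p^(e−1). Factorise 2513 = 7 · 359. Then
  φ(2513) = (7 − 1) · (359 − 1) = 6 · 358 = 2148.
So there are 2148 such integers.

Final answer: 2148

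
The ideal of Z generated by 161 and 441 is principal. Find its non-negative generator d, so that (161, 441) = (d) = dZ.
In the PID Z, (a, b) is generated by gcd(a, b). Compute gcd(441, 161) with the extended Euclidean algorithm, tracking rows (r, s, t) with s·441 + t·161 = r:
  row A: (441, 1, 0)   [1·441 + 0·161 = 441]
  row B: (161, 0, 1)   [0·441 + 1·161 = 161]
  441 = 2·161 + 119   → row C = row A − 2·row B = (119, 1, −2)   [check: 1·441 − 2·161 = 119]
  161 = 1·119 + 42   → row D = row B − 1·row C = (42, −1, 3)   [check: −1·441 + 3·161 = 42]
  119 = 2·42 + 35   → row E = row C − 2·row D = (35, 3, −8)   [check: 3·441 − 8·161 = 35]
  42 = 1·35 + 7   → row F = row D − 1·row E = (7, −4, 11)   [check: −4·441 + 11·161 = 7]
  35 = 5·7 + 0   → remainder 0, stop. gcd = 7 (last nonzero row F).
So gcd(161, 441) = 7, with Bézout identity −4·441 + 11·161 = 7. Containment (⊇): the Bézout identity exhibits 7 as an element of (161, 441), giving (7) ⊆ (161, 441). Containment (⊆): since 7 | 161 and 7 | 441 (161 = 7·23, 441 = 7·63), every Z-linear combination of 161 and 441 is divisible by 7, so (161, 441) ⊆ (7). Therefore (161, 441) = (7), d = 7.

Final answer: (161, 441) = (7); d = 7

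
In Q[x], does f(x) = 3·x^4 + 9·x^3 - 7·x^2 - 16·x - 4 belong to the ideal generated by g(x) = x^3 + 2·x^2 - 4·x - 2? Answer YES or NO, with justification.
NO

In Q[x] the ideal (g) consists of all multiples of g, so f ∈ (g) iff g | f, i.e. iff the remainder of f on division by g is 0. Divide f by g (g is monic, so eliminate the leading term of the running remainder at each step):
  leading term 3·x^4: subtract (3·x)·g(x) = 3·x^4 + 6·x^3 - 12·x^2 - 6·x, leaving 3·x^3 + 5·x^2 - 10·x - 4
  leading term 3·x^3: subtract (3)·g(x) = 3·x^3 + 6·x^2 - 12·x - 6, leaving -x^2 + 2·x + 2
The remainder r(x) = -x^2 + 2·x + 2 ≠ 0 (and deg r < deg g), so g ∤ f, i.e. f ∉ (g).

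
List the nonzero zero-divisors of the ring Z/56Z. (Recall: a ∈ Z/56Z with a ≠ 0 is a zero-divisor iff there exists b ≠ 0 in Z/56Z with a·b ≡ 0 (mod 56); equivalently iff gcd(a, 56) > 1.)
nonzero zero-divisors of Z/56Z = {2, 4, 6, 7, 8, 10, 12, 14, 16, 18, 20, 21, 22, 24, 26, 28, 30, 32, 34, 35, 36, 38, 40, 42, 44, 46, 48, 49, 50, 52, 54}

An element a ∈ Z/56Z (with a ≠ 0) is a zero-divisor iff gcd(a, 56) > 1 (because a is a unit precisely when gcd(a, n) = 1, and in Z/nZ every nonzero, non-unit element is a zero-divisor). Scan a = 1, ..., 55 and keep those with gcd(a, 56) > 1:
  gcd(2, 56) = 2, gcd(4, 56) = 4, gcd(6, 56) = 2, gcd(7, 56) = 7, gcd(8, 56) = 8, gcd(10, 56) = 2, gcd(12, 56) = 4, gcd(14, 56) = 14, gcd(16, 56) = 8, gcd(18, 56) = 2, gcd(20, 56) = 4, gcd(21, 56) = 7, gcd(22, 56) = 2, gcd(24, 56) = 8, gcd(26, 56) = 2, gcd(28, 56) = 28, gcd(30, 56) = 2, gcd(32, 56) = 8, gcd(34, 56) = 2, gcd(35, 56) = 7, gcd(36, 56) = 4, gcd(38, 56) = 2, gcd(40, 56) = 8, gcd(42, 56) = 14, gcd(44, 56) = 4, gcd(46, 56) = 2, gcd(48, 56) = 8, gcd(49, 56) = 7, gcd(50, 56) = 2, gcd(52, 56) = 4, gcd(54, 56) = 2.
All other a ∈ {1, ..., 55} have gcd(a, 56) = 1 and are units. So the nonzero zero-divisors are exactly the 31 values of a appearing in this scan.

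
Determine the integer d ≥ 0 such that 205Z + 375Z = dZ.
In the PID Z, (a, b) is generated by gcd(a, b). Compute gcd(375, 205) with the extended Euclidean algorithm, tracking rows (r, s, t) with s·375 + t·205 = r:
  row A: (375, 1, 0)   [1·375 + 0·205 = 375]
  row B: (205, 0, 1)   [0·375 + 1·205 = 205]
  375 = 1·205 + 170   → row C = row A − 1·row B = (170, 1, −1)   [check: 1·375 − 1·205 = 170]
  205 = 1·170 + 35   → row D = row B − 1·row C = (35, −1, 2)   [check: −1·375 + 2·205 = 35]
  170 = 4·35 + 30   → row E = row C − 4·row D = (30, 5, −9)   [check: 5·375 − 9·205 = 30]
  35 = 1·30 + 5   → row F = row D − 1·row E = (5, −6, 11)   [check: −6·375 + 11·205 = 5]
  30 = 6·5 + 0   → remainder 0, stop. gcd = 5 (last nonzero row F).
So gcd(205, 375) = 5, with Bézout identity −6·375 + 11·205 = 5. Containment (⊇): the Bézout identity exhibits 5 as an element of (205, 375), giving (5) ⊆ (205, 375). Containment (⊆): since 5 | 205 and 5 | 375 (205 = 5·41, 375 = 5·75), every Z-linear combination of 205 and 375 is divisible by 5, so (205, 375) ⊆ (5). Therefore (205, 375) = (5), d = 5.

Final answer: (205, 375) = (5); d = 5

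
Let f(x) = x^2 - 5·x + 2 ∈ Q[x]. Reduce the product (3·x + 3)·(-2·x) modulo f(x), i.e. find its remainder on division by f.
a · b ≡ 12 - 36·x (mod f(x))

First multiply in Q[x] without reducing: a · b = -6·x^2 - 6·x. Now divide by f(x) = x^2 - 5·x + 2, eliminating the leading term at each step:
  leading term -6·x^2: subtract (-6)·f(x) = -6·x^2 + 30·x - 12, leaving 12 - 36·x
The degree is now < 2, so this is the remainder. Hence a · b ≡ 12 - 36·x in Q[x]/(f).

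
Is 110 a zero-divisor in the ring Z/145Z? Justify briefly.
YES

gcd(110, 145) = 5 > 1, so 110 is not a unit in Z/145Z. In Z/nZ every nonzero non-unit is a zero-divisor: explicitly, take b = 145/gcd = 29 ≠ 0 (mod 145); then 110·29 = 3190 = 22·145, i.e. 110·29 ≡ 0 (mod 145). So 110 is a zero-divisor.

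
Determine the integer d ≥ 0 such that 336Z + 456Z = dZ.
In the PID Z, (a, b) is generated by gcd(a, b). Compute gcd(456, 336) with the extended Euclidean algorithm, tracking rows (r, s, t) with s·456 + t·336 = r:
  row A: (456, 1, 0)   [1·456 + 0·336 = 456]
  row B: (336, 0, 1)   [0·456 + 1·336 = 336]
  456 = 1·336 + 120   → row C = row A − 1·row B = (120, 1, −1)   [check: 1·456 − 1·336 = 120]
  336 = 2·120 + 96   → row D = row B − 2·row C = (96, −2, 3)   [check: −2·456 + 3·336 = 96]
  120 = 1·96 + 24   → row E = row C − 1·row D = (24, 3, −4)   [check: 3·456 − 4·336 = 24]
  96 = 4·24 + 0   → remainder 0, stop. gcd = 24 (last nonzero row E).
So gcd(336, 456) = 24, with Bézout identity 3·456 − 4·336 = 24. Containment (⊇): the Bézout identity exhibits 24 as an element of (336, 456), giving (24) ⊆ (336, 456). Containment (⊆): since 24 | 336 and 24 | 456 (336 = 24·14, 456 = 24·19), every Z-linear combination of 336 and 456 is divisible by 24, so (336, 456) ⊆ (24). Therefore (336, 456) = (24), d = 24.

Final answer: (336, 456) = (24); d = 24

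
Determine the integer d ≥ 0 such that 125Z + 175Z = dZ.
In the PID Z, (a, b) is generated by gcd(a, b). Compute gcd(175, 125) with the extended Euclidean algorithm, tracking rows (r, s, t) with s·175 + t·125 = r:
  row A: (175, 1, 0)   [1·175 + 0·125 = 175]
  row B: (125, 0, 1)   [0·175 + 1·125 = 125]
  175 = 1·125 + 50   → row C = row A − 1·row B = (50, 1, −1)   [check: 1·175 − 1·125 = 50]
  125 = 2·50 + 25   → row D = row B − 2·row C = (25, −2, 3)   [check: −2·175 + 3·125 = 25]
  50 = 2·25 + 0   → remainder 0, stop. gcd = 25 (last nonzero row D).
So gcd(125, 175) = 25, with Bézout identity −2·175 + 3·125 = 25. Containment (⊇): the Bézout identity exhibits 25 as an element of (125, 175), giving (25) ⊆ (125, 175). Containment (⊆): since 25 | 125 and 25 | 175 (125 = 25·5, 175 = 25·7), every Z-linear combination of 125 and 175 is divisible by 25, so (125, 175) ⊆ (25). Therefore (125, 175) = (25), d = 25.

Final answer: (125, 175) = (25); d = 25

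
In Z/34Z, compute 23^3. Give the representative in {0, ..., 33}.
Use repeated squaring. Binary(3) = 11. Walk through the bits of the exponent 3 left-to-right: at each bit after the leading one, square the running value, then multiply by 23 if the bit is 1 (always reducing mod 34):
  bit 1 = 1 (leading): start with 23.
  bit 2 = 1: square 23^2 = 529 ≡ 19; bit is 1, so multiply 19·23 = 437 ≡ 29 (mod 34).
Final value: 23^3 ≡ 29 (mod 34).

Final answer: 29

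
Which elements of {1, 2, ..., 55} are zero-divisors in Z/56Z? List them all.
An element a ∈ Z/56Z (with a ≠ 0) is a zero-divisor iff gcd(a, 56) > 1 (because a is a unit precisely when gcd(a, n) = 1, and in Z/nZ every nonzero, non-unit element is a zero-divisor). Scan a = 1, ..., 55 and keep those with gcd(a, 56) > 1:
  gcd(2, 56) = 2, gcd(4, 56) = 4, gcd(6, 56) = 2, gcd(7, 56) = 7, gcd(8, 56) = 8, gcd(10, 56) = 2, gcd(12, 56) = 4, gcd(14, 56) = 14, gcd(16, 56) = 8, gcd(18, 56) = 2, gcd(20, 56) = 4, gcd(21, 56) = 7, gcd(22, 56) = 2, gcd(24, 56) = 8, gcd(26, 56) = 2, gcd(28, 56) = 28, gcd(30, 56) = 2, gcd(32, 56) = 8, gcd(34, 56) = 2, gcd(35, 56) = 7, gcd(36, 56) = 4, gcd(38, 56) = 2, gcd(40, 56) = 8, gcd(42, 56) = 14, gcd(44, 56) = 4, gcd(46, 56) = 2, gcd(48, 56) = 8, gcd(49, 56) = 7, gcd(50, 56) = 2, gcd(52, 56) = 4, gcd(54, 56) = 2.
All other a ∈ {1, ..., 55} have gcd(a, 56) = 1 and are units. So the nonzero zero-divisors are exactly the 31 values of a appearing in this scan.

Final answer: nonzero zero-divisors of Z/56Z = {2, 4, 6, 7, 8, 10, 12, 14, 16, 18, 20, 21, 22, 24, 26, 28, 30, 32, 34, 35, 36, 38, 40, 42, 44, 46, 48, 49, 50, 52, 54}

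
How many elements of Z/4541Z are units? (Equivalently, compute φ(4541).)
Z/4541Z has φ(4541) = 4284 units

An element a ∈ Z/4541Z is a unit iff gcd(a, 4541) = 1, so the number of units is φ(4541). φ is multiplicative, with φ(p^e) = p^e − p^(e−1). Factorise 4541 = 19 · 239. Then
  φ(4541) = (19 − 1) · (239 − 1) = 18 · 238 = 4284.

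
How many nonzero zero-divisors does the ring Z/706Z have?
In Z/706Z each nonzero element is either a unit (gcd with 706 is 1) or a zero-divisor (gcd > 1). The number of units is φ(706): factorise 706 = 2 · 353, so φ(706) = (2 − 1) · (353 − 1) = 1 · 352 = 352. The nonzero elements number 706 − 1 = 705. Hence the nonzero zero-divisors number 705 − 352 = 353.

Final answer: Z/706Z has 353 nonzero zero-divisors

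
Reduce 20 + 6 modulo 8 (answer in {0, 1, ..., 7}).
Reduce the summands first: 20 ≡ 4 (mod 8), so 20 + 6 ≡ 4 + 6 (mod 8). 4 + 6 = 10; 10 = 1·8 + 2, so (20 + 6) mod 8 = 2.

Final answer: 2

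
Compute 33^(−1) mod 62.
Apply the extended Euclidean algorithm to (62, 33), tracking rows (r, s, t) with s·62 + t·33 = r. Each division r_prev = q·r_cur + r_new produces the new row as (previous row) − q·(current row):
  row A: (62, 1, 0)   [1·62 + 0·33 = 62]
  row B: (33, 0, 1)   [0·62 + 1·33 = 33]
  62 = 1·33 + 29   → row C = row A − 1·row B = (29, 1, −1)   [check: 1·62 − 1·33 = 29]
  33 = 1·29 + 4   → row D = row B − 1·row C = (4, −1, 2)   [check: −1·62 + 2·33 = 4]
  29 = 7·4 + 1   → row E = row C − 7·row D = (1, 8, −15)   [check: 8·62 − 15·33 = 1]
  4 = 4·1 + 0   → remainder 0, stop. gcd = 1 (last nonzero row E).
The gcd is 1, so 33 is invertible mod 62. The last nonzero row gives 8·62 − 15·33 = 1, so t = −15. So 33^(−1) ≡ −15 ≡ 47 (mod 62). Verify: 33 · 47 = 1551 ≡ 1 (mod 62). ✓

Final answer: 33^(−1) ≡ 47 (mod 62)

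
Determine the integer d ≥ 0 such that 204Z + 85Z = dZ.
In the PID Z, (a, b) is generated by gcd(a, b). Compute gcd(204, 85) with the extended Euclidean algorithm, tracking rows (r, s, t) with s·204 + t·85 = r:
  row A: (204, 1, 0)   [1·204 + 0·85 = 204]
  row B: (85, 0, 1)   [0·204 + 1·85 = 85]
  204 = 2·85 + 34   → row C = row A − 2·row B = (34, 1, −2)   [check: 1·204 − 2·85 = 34]
  85 = 2·34 + 17   → row D = row B − 2·row C = (17, −2, 5)   [check: −2·204 + 5·85 = 17]
  34 = 2·17 + 0   → remainder 0, stop. gcd = 17 (last nonzero row D).
So gcd(204, 85) = 17, with Bézout identity −2·204 + 5·85 = 17. Containment (⊇): the Bézout identity exhibits 17 as an element of (204, 85), giving (17) ⊆ (204, 85). Containment (⊆): since 17 | 204 and 17 | 85 (204 = 17·12, 85 = 17·5), every Z-linear combination of 204 and 85 is divisible by 17, so (204, 85) ⊆ (17). Therefore (204, 85) = (17), d = 17.

Final answer: (204, 85) = (17); d = 17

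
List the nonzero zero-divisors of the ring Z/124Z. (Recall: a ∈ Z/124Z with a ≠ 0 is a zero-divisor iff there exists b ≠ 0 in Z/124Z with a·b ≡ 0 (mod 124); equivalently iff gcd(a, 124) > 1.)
nonzero zero-divisors of Z/124Z = {2, 4, 6, 8, 10, 12, 14, 16, 18, 20, 22, 24, 26, 28, 30, 31, 32, 34, 36, 38, 40, 42, 44, 46, 48, 50, 52, 54, 56, 58, 60, 62, 64, 66, 68, 70, 72, 74, 76, 78, 80, 82, 84, 86, 88, 90, 92, 93, 94, 96, 98, 100, 102, 104, 106, 108, 110, 112, 114, 116, 118, 120, 122}

An element a ∈ Z/124Z (with a ≠ 0) is a zero-divisor iff gcd(a, 124) > 1 (because a is a unit precisely when gcd(a, n) = 1, and in Z/nZ every nonzero, non-unit element is a zero-divisor). Scan a = 1, ..., 123 and keep those with gcd(a, 124) > 1:
  gcd(2, 124) = 2, gcd(4, 124) = 4, gcd(6, 124) = 2, gcd(8, 124) = 4, gcd(10, 124) = 2, gcd(12, 124) = 4, gcd(14, 124) = 2, gcd(16, 124) = 4, gcd(18, 124) = 2, gcd(20, 124) = 4, gcd(22, 124) = 2, gcd(24, 124) = 4, gcd(26, 124) = 2, gcd(28, 124) = 4, gcd(30, 124) = 2, gcd(31, 124) = 31, gcd(32, 124) = 4, gcd(34, 124) = 2, gcd(36, 124) = 4, gcd(38, 124) = 2, gcd(40, 124) = 4, gcd(42, 124) = 2, gcd(44, 124) = 4, gcd(46, 124) = 2, gcd(48, 124) = 4, gcd(50, 124) = 2, gcd(52, 124) = 4, gcd(54, 124) = 2, gcd(56, 124) = 4, gcd(58, 124) = 2, gcd(60, 124) = 4, gcd(62, 124) = 62, gcd(64, 124) = 4, gcd(66, 124) = 2, gcd(68, 124) = 4, gcd(70, 124) = 2, gcd(72, 124) = 4, gcd(74, 124) = 2, gcd(76, 124) = 4, gcd(78, 124) = 2, gcd(80, 124) = 4, gcd(82, 124) = 2, gcd(84, 124) = 4, gcd(86, 124) = 2, gcd(88, 124) = 4, gcd(90, 124) = 2, gcd(92, 124) = 4, gcd(93, 124) = 31, gcd(94, 124) = 2, gcd(96, 124) = 4, gcd(98, 124) = 2, gcd(100, 124) = 4, gcd(102, 124) = 2, gcd(104, 124) = 4, gcd(106, 124) = 2, gcd(108, 124) = 4, gcd(110, 124) = 2, gcd(112, 124) = 4, gcd(114, 124) = 2, gcd(116, 124) = 4, gcd(118, 124) = 2, gcd(120, 124) = 4, gcd(122, 124) = 2.
All other a ∈ {1, ..., 123} have gcd(a, 124) = 1 and are units. So the nonzero zero-divisors are exactly the 63 values of a appearing in this scan.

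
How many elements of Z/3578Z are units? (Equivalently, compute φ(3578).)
Z/3578Z has φ(3578) = 1788 units

An element a ∈ Z/3578Z is a unit iff gcd(a, 3578) = 1, so the number of units is φ(3578). φ is multiplicative, with φ(p^e) = p^e − p^(e−1). Factorise 3578 = 2 · 1789. Then
  φ(3578) = (2 − 1) · (1789 − 1) = 1 · 1788 = 1788.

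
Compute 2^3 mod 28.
8

Use repeated squaring. Binary(3) = 11. Walk through the bits of the exponent 3 left-to-right: at each bit after the leading one, square the running value, then multiply by 2 if the bit is 1 (always reducing mod 28):
  bit 1 = 1 (leading): start with 2.
  bit 2 = 1: square 2^2 = 4; bit is 1, so multiply 4·2 = 8 (mod 28).
Final value: 2^3 ≡ 8 (mod 28).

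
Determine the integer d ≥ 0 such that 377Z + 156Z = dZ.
(377, 156) = (13); d = 13

In the PID Z, (a, b) is generated by gcd(a, b). Compute gcd(377, 156) with the extended Euclidean algorithm, tracking rows (r, s, t) with s·377 + t·156 = r:
  row A: (377, 1, 0)   [1·377 + 0·156 = 377]
  row B: (156, 0, 1)   [0·377 + 1·156 = 156]
  377 = 2·156 + 65   → row C = row A − 2·row B = (65, 1, −2)   [check: 1·377 − 2·156 = 65]
  156 = 2·65 + 26   → row D = row B − 2·row C = (26, −2, 5)   [check: −2·377 + 5·156 = 26]
  65 = 2·26 + 13   → row E = row C − 2·row D = (13, 5, −12)   [check: 5·377 − 12·156 = 13]
  26 = 2·13 + 0   → remainder 0, stop. gcd = 13 (last nonzero row E).
So gcd(377, 156) = 13, with Bézout identity 5·377 − 12·156 = 13. Containment (⊇): the Bézout identity exhibits 13 as an element of (377, 156), giving (13) ⊆ (377, 156). Containment (⊆): since 13 | 377 and 13 | 156 (377 = 13·29, 156 = 13·12), every Z-linear combination of 377 and 156 is divisible by 13, so (377, 156) ⊆ (13). Therefore (377, 156) = (13), d = 13.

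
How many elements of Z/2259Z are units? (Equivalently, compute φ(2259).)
Z/2259Z has φ(2259) = 1500 units

An element a ∈ Z/2259Z is a unit iff gcd(a, 2259) = 1, so the number of units is φ(2259). φ is multiplicative, with φ(p^e) = p^e − p^(e−1). Factorise 2259 = 3^2 · 251. Then
  φ(2259) = (3^2 − 3^1) · (251 − 1) = 6 · 250 = 1500.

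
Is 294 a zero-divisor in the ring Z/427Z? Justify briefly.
gcd(294, 427) = 7 > 1, so 294 is not a unit in Z/427Z. In Z/nZ every nonzero non-unit is a zero-divisor: explicitly, take b = 427/gcd = 61 ≠ 0 (mod 427); then 294·61 = 17934 = 42·427, i.e. 294·61 ≡ 0 (mod 427). So 294 is a zero-divisor.

Final answer: YES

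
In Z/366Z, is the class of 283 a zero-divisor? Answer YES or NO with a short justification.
gcd(283, 366) = 1, so 283 is a unit in Z/366Z (it has a multiplicative inverse). A unit cannot be a zero-divisor: if 283·b ≡ 0 then multiplying both sides by 283^(−1) gives b ≡ 0. So 283 is not a zero-divisor.

Final answer: NO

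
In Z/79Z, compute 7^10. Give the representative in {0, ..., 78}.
5

Use repeated squaring. Binary(10) = 1010. Walk through the bits of the exponent 10 left-to-right: at each bit after the leading one, square the running value, then multiply by 7 if the bit is 1 (always reducing mod 79):
  bit 1 = 1 (leading): start with 7.
  bit 2 = 0: square 7^2 = 49 (mod 79).
  bit 3 = 1: square 49^2 = 2401 ≡ 31; bit is 1, so multiply 31·7 = 217 ≡ 59 (mod 79).
  bit 4 = 0: square 59^2 = 3481 ≡ 5 (mod 79).
Final value: 7^10 ≡ 5 (mod 79).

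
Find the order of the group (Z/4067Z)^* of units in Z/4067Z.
|(Z/4067Z)^*| = 3444

(Z/4067Z)^* consists of the classes a with gcd(a, 4067) = 1, so its order is φ(4067). φ is multiplicative, with φ(p^e) = p^e − p^(e−1). Factorise 4067 = 7^2 · 83. Then
  φ(4067) = (7^2 − 7^1) · (83 − 1) = 42 · 82 = 3444.
Thus |(Z/4067Z)^*| = 3444.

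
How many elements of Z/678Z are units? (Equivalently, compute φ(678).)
Z/678Z has φ(678) = 224 units

An element a ∈ Z/678Z is a unit iff gcd(a, 678) = 1, so the number of units is φ(678). φ is multiplicative, with φ(p^e) = p^e − p^(e−1). Factorise 678 = 2 · 3 · 113. Then
  φ(678) = (2 − 1) · (3 − 1) · (113 − 1) = 1 · 2 · 112 = 224.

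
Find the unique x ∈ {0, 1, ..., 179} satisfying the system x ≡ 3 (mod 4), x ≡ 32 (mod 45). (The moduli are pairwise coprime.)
x ≡ 167 (mod 180); the representative in [0, 180) is 167

The moduli 4, 45 are pairwise coprime, so by the CRT there is a unique solution mod 4·45 = 180.
Solve by successive substitution. Start with x ≡ 3 (mod 4).
  Combine with x ≡ 32 (mod 45): write x = 3 + 4·t and require 3 + 4·t ≡ 32 (mod 45), i.e. 4·t ≡ 32 − 3 ≡ 29 (mod 45). Since 4^(−1) ≡ 34 (mod 45), t ≡ 34·29 ≡ 41 (mod 45). So x ≡ 3 + 4·41 = 167 (mod 180).
Unique solution in [0, 180): x = 167.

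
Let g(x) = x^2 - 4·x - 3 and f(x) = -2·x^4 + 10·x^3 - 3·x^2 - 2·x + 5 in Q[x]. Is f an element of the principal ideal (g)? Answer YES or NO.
NO

In Q[x] the ideal (g) consists of all multiples of g, so f ∈ (g) iff g | f, i.e. iff the remainder of f on division by g is 0. Divide f by g (g is monic, so eliminate the leading term of the running remainder at each step):
  leading term -2·x^4: subtract (-2·x^2)·g(x) = -2·x^4 + 8·x^3 + 6·x^2, leaving 2·x^3 - 9·x^2 - 2·x + 5
  leading term 2·x^3: subtract (2·x)·g(x) = 2·x^3 - 8·x^2 - 6·x, leaving -x^2 + 4·x + 5
  leading term -x^2: subtract (-1)·g(x) = -x^2 + 4·x + 3, leaving 2
The remainder r(x) = 2 ≠ 0 (and deg r < deg g), so g ∤ f, i.e. f ∉ (g).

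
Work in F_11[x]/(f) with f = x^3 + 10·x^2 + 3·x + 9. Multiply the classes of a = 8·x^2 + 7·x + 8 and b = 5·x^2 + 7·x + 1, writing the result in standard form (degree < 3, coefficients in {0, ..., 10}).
a · b ≡ 9·x^2 + 3·x + 6 (mod f(x))

Multiply as integer polynomials: a · b = 40·x^4 + 91·x^3 + 97·x^2 + 63·x + 8. Reducing coefficients mod 11: a · b ≡ 7·x^4 + 3·x^3 + 9·x^2 + 8·x + 8. Now divide by f(x) = x^3 + 10·x^2 + 3·x + 9 in F_11[x], eliminating the leading term at each step:
  leading term 7·x^4: subtract (7·x)·f(x) = 7·x^4 + 4·x^3 + 10·x^2 + 8·x, leaving 10·x^3 + 10·x^2 + 8 (coefficients mod 11)
  leading term 10·x^3: subtract (10)·f(x) = 10·x^3 + x^2 + 8·x + 2, leaving 9·x^2 + 3·x + 6 (coefficients mod 11)
The degree is now < 3, so this is the remainder. Hence a · b ≡ 9·x^2 + 3·x + 6 in F_11[x]/(f).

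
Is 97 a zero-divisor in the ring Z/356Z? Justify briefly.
NO

gcd(97, 356) = 1, so 97 is a unit in Z/356Z (it has a multiplicative inverse). A unit cannot be a zero-divisor: if 97·b ≡ 0 then multiplying both sides by 97^(−1) gives b ≡ 0. So 97 is not a zero-divisor.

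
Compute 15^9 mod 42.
15

Use repeated squaring. Binary(9) = 1001. Walk through the bits of the exponent 9 left-to-right: at each bit after the leading one, square the running value, then multiply by 15 if the bit is 1 (always reducing mod 42):
  bit 1 = 1 (leading): start with 15.
  bit 2 = 0: square 15^2 = 225 ≡ 15 (mod 42).
  bit 3 = 0: square 15^2 = 225 ≡ 15 (mod 42).
  bit 4 = 1: square 15^2 = 225 ≡ 15; bit is 1, so multiply 15·15 = 225 ≡ 15 (mod 42).
Final value: 15^9 ≡ 15 (mod 42).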